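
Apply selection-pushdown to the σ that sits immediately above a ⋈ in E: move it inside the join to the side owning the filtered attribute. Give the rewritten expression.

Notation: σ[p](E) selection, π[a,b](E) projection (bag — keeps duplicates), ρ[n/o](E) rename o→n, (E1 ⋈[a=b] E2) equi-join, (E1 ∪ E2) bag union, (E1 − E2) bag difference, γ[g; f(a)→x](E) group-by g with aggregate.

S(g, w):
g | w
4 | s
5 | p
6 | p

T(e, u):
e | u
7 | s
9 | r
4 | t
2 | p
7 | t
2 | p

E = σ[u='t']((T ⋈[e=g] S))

σ filters on u, owned by the left side.
E' = (σ[u='t'](T) ⋈[e=g] S)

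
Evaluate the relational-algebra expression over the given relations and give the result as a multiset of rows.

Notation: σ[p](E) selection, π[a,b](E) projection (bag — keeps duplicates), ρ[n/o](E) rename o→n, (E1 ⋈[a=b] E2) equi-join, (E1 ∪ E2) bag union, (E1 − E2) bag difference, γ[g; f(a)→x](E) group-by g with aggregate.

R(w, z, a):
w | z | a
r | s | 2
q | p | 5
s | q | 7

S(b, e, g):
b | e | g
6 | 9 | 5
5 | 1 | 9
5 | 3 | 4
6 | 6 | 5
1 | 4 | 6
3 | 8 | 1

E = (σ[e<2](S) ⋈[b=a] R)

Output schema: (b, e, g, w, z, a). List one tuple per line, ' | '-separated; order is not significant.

Row counts bottom-up:
  S → 6
  σ[e<2](S) → 1
  R → 3
  (σ[e<2](S) ⋈[b=a] R) → 1

== RESULT ==
b | e | g | w | z | a
5 | 1 | 9 | q | p | 5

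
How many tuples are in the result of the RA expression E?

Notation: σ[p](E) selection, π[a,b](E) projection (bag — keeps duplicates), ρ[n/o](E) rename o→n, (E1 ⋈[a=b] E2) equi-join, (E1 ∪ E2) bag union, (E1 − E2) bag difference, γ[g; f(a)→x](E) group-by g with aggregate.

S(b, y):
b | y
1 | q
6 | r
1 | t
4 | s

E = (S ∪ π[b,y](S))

Per-node cardinality:
  S → 4
  S → 4
  π[b,y](S) → 4
  (S ∪ π[b,y](S)) → 8

|E| = 8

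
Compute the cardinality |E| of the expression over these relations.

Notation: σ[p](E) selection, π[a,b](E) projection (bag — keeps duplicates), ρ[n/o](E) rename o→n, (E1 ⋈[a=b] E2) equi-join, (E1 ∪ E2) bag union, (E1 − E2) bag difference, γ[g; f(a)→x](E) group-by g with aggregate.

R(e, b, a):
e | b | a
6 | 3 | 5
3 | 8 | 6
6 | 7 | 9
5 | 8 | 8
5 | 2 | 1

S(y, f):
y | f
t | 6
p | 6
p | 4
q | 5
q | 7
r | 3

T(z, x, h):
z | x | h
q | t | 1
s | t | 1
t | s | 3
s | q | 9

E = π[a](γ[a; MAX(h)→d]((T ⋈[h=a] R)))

Per-node cardinality:
  T → 4
  R → 5
  (T ⋈[h=a] R) → 3
  γ[a; MAX(h)→d]((T ⋈[h=a] R)) → 2
  π[a](γ[a; MAX(h)→d]((T ⋈[h=a] R))) → 2

|E| = 2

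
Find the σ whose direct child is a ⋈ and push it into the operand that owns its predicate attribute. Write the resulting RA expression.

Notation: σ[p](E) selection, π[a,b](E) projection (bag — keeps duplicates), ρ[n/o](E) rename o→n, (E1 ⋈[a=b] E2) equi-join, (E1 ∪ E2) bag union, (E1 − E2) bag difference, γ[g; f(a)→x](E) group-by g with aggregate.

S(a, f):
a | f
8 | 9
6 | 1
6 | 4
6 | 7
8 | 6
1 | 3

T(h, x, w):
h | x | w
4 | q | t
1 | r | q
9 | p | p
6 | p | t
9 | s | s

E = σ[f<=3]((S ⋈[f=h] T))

σ filters on f, owned by the left side.
E' = (σ[f<=3](S) ⋈[f=h] T)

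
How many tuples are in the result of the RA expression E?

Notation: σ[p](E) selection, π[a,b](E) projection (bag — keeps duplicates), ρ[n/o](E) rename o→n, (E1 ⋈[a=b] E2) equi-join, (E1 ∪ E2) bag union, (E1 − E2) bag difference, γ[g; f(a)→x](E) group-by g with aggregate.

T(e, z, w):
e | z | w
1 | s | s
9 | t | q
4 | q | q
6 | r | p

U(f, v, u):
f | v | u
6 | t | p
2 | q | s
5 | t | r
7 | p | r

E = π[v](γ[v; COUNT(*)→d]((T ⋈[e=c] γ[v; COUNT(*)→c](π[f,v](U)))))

Per-node cardinality:
  T → 4
  U → 4
  π[f,v](U) → 4
  γ[v; COUNT(*)→c](π[f,v](U)) → 3
  (T ⋈[e=c] γ[v; COUNT(*)→c](π[f,v](U))) → 2
  γ[v; COUNT(*)→d]((T ⋈[e=c] γ[v; COUNT(*)→c](π[f,v](U)))) → 2
  π[v](γ[v; COUNT(*)→d]((T ⋈[e=c] γ[v; COUNT(*)→c](π[f,v](U))))) → 2

|E| = 2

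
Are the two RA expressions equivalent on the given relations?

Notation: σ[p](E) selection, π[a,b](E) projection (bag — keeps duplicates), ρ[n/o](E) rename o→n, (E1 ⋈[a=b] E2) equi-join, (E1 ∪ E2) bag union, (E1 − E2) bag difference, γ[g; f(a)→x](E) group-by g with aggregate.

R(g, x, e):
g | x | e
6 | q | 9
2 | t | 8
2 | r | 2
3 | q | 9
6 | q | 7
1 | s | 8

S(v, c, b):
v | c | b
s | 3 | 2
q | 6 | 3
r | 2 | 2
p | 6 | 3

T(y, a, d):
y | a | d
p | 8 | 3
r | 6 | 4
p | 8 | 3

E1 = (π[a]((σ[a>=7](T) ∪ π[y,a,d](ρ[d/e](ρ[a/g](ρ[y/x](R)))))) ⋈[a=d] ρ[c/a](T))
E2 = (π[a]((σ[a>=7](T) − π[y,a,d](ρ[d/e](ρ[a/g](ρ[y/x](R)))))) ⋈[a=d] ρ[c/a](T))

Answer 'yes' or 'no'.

E1 stepwise |·|:
  T → 3
  σ[a>=7](T) → 2
  R → 6
  ρ[y/x](R) → 6
  ρ[a/g](ρ[y/x](R)) → 6
  ρ[d/e](ρ[a/g](ρ[y/x](R))) → 6
  π[y,a,d](ρ[d/e](ρ[a/g](ρ[y/x](R)))) → 6
  (σ[a>=7](T) ∪ π[y,a,d](ρ[d/e](ρ[a/g](ρ[y/x](R))))) → 8
  π[a]((σ[a>=7](T) ∪ π[y,a,d](ρ[d/e](ρ[a/g](ρ[y/x](R)))))) → 8
  T → 3
  ρ[c/a](T) → 3
  (π[a]((σ[a>=7](T) ∪ π[y,a,d](ρ[d/e](ρ[a/g](ρ[y/x](R)))))) ⋈[a=d] ρ[c/a](T)) → 2
E2 stepwise |·|:
  T → 3
  σ[a>=7](T) → 2
  R → 6
  ρ[y/x](R) → 6
  ρ[a/g](ρ[y/x](R)) → 6
  ρ[d/e](ρ[a/g](ρ[y/x](R))) → 6
  π[y,a,d](ρ[d/e](ρ[a/g](ρ[y/x](R)))) → 6
  (σ[a>=7](T) − π[y,a,d](ρ[d/e](ρ[a/g](ρ[y/x](R))))) → 2
  π[a]((σ[a>=7](T) − π[y,a,d](ρ[d/e](ρ[a/g](ρ[y/x](R)))))) → 2
  T → 3
  ρ[c/a](T) → 3
  (π[a]((σ[a>=7](T) − π[y,a,d](ρ[d/e](ρ[a/g](ρ[y/x](R)))))) ⋈[a=d] ρ[c/a](T)) → 0

E1 result:
a | y | c | d
3 | p | 8 | 3
3 | p | 8 | 3
E2 result:
a | y | c | d
(0 rows)
Witness: (3, 'p', 8, 3) appears 2× in E1 but 0× in E2.

no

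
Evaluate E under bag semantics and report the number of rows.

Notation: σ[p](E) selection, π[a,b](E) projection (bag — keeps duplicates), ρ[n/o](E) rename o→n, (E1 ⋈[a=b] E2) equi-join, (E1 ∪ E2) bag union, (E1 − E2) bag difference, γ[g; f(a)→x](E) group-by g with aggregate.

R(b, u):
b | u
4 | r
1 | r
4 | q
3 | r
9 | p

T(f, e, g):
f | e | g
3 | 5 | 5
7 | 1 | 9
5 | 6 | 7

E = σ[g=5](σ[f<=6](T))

Subexpression sizes:
  T → 3
  σ[f<=6](T) → 2
  σ[g=5](σ[f<=6](T)) → 1

|E| = 1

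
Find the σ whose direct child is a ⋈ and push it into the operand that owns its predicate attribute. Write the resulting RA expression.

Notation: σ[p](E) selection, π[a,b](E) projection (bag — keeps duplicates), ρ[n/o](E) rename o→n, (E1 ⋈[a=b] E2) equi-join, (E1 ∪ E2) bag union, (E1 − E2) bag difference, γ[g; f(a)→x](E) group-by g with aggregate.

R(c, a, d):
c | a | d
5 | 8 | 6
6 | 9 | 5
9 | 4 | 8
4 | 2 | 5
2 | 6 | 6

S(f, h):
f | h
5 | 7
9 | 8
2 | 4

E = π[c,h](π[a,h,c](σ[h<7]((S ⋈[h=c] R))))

σ filters on h, owned by the left side.
E' = π[c,h](π[a,h,c]((σ[h<7](S) ⋈[h=c] R)))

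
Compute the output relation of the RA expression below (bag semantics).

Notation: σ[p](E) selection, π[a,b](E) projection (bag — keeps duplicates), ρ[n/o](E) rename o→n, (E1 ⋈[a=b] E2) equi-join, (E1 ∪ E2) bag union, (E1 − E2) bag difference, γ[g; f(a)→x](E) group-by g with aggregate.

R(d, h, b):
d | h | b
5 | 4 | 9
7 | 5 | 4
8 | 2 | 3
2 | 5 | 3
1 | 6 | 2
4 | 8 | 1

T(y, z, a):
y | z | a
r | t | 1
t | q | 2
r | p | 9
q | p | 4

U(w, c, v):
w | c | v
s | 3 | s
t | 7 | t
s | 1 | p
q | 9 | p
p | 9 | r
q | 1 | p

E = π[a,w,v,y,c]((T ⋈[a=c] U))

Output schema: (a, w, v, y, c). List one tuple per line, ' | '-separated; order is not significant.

Row counts bottom-up:
  T → 4
  U → 6
  (T ⋈[a=c] U) → 4
  π[a,w,v,y,c]((T ⋈[a=c] U)) → 4

== RESULT ==
a | w | v | y | c
1 | q | p | r | 1
1 | s | p | r | 1
9 | p | r | r | 9
9 | q | p | r | 9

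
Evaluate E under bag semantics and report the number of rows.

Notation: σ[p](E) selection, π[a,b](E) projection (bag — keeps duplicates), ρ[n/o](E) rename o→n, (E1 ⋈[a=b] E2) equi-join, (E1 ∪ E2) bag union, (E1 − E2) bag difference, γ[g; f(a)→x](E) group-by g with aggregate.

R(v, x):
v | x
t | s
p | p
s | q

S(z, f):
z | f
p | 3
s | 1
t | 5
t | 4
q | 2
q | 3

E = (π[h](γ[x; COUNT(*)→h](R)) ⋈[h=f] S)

Stepwise |·|:
  R → 3
  γ[x; COUNT(*)→h](R) → 3
  π[h](γ[x; COUNT(*)→h](R)) → 3
  S → 6
  (π[h](γ[x; COUNT(*)→h](R)) ⋈[h=f] S) → 3

|E| = 3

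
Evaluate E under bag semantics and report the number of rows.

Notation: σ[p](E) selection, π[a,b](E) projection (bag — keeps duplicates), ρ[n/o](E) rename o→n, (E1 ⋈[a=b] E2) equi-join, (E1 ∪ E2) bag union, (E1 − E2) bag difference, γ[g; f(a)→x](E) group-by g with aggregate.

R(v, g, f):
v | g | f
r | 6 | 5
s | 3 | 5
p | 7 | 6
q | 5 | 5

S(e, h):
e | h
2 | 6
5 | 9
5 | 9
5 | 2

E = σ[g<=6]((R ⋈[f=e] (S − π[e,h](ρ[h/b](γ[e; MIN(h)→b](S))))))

Per-node cardinality:
  R → 4
  S → 4
  S → 4
  γ[e; MIN(h)→b](S) → 2
  ρ[h/b](γ[e; MIN(h)→b](S)) → 2
  π[e,h](ρ[h/b](γ[e; MIN(h)→b](S))) → 2
  (S − π[e,h](ρ[h/b](γ[e; MIN(h)→b](S)))) → 2
  (R ⋈[f=e] (S − π[e,h](ρ[h/b](γ[e; MIN(h)→b](S))))) → 6
  σ[g<=6]((R ⋈[f=e] (S − π[e,h](ρ[h/b](γ[e; MIN(h)→b](S)))))) → 6

|E| = 6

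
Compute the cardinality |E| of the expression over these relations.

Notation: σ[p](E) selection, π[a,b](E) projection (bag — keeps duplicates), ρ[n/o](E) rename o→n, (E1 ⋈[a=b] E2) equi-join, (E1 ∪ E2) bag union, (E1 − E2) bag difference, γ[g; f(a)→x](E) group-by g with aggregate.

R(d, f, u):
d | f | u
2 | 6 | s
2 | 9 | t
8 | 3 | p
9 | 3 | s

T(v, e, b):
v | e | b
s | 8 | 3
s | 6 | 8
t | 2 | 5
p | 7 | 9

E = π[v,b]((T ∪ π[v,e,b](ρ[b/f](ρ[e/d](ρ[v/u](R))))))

Per-node cardinality:
  T → 4
  R → 4
  ρ[v/u](R) → 4
  ρ[e/d](ρ[v/u](R)) → 4
  ρ[b/f](ρ[e/d](ρ[v/u](R))) → 4
  π[v,e,b](ρ[b/f](ρ[e/d](ρ[v/u](R)))) → 4
  (T ∪ π[v,e,b](ρ[b/f](ρ[e/d](ρ[v/u](R))))) → 8
  π[v,b]((T ∪ π[v,e,b](ρ[b/f](ρ[e/d](ρ[v/u](R)))))) → 8

|E| = 8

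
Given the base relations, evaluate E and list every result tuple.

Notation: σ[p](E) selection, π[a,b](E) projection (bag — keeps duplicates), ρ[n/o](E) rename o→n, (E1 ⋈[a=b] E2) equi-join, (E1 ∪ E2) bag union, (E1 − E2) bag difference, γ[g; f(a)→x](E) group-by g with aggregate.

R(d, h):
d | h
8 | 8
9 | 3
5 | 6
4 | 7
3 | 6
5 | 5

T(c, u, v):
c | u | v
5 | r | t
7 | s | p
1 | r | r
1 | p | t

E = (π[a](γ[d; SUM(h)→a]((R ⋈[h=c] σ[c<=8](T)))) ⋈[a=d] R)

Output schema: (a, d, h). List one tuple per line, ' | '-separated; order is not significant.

Per-node cardinality:
  R → 6
  T → 4
  σ[c<=8](T) → 4
  (R ⋈[h=c] σ[c<=8](T)) → 2
  γ[d; SUM(h)→a]((R ⋈[h=c] σ[c<=8](T))) → 2
  π[a](γ[d; SUM(h)→a]((R ⋈[h=c] σ[c<=8](T)))) → 2
  R → 6
  (π[a](γ[d; SUM(h)→a]((R ⋈[h=c] σ[c<=8](T)))) ⋈[a=d] R) → 2

== RESULT ==
a | d | h
5 | 5 | 5
5 | 5 | 6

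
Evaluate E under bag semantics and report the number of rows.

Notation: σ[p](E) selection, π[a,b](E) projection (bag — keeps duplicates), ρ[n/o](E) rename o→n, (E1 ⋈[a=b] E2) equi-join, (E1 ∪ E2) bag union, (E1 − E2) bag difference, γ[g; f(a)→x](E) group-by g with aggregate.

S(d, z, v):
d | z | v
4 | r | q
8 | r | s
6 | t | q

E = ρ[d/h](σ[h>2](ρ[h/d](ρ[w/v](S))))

Row counts bottom-up:
  S → 3
  ρ[w/v](S) → 3
  ρ[h/d](ρ[w/v](S)) → 3
  σ[h>2](ρ[h/d](ρ[w/v](S))) → 3
  ρ[d/h](σ[h>2](ρ[h/d](ρ[w/v](S)))) → 3

|E| = 3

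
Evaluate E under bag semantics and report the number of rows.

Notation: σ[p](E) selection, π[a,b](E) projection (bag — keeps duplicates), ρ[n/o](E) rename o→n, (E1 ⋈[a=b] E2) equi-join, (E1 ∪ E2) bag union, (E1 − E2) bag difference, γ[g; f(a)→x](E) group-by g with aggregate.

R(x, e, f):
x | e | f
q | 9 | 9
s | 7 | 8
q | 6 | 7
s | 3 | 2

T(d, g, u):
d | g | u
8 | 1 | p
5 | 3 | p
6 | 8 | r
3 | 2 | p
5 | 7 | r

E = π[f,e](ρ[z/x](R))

Per-node cardinality:
  R → 4
  ρ[z/x](R) → 4
  π[f,e](ρ[z/x](R)) → 4

|E| = 4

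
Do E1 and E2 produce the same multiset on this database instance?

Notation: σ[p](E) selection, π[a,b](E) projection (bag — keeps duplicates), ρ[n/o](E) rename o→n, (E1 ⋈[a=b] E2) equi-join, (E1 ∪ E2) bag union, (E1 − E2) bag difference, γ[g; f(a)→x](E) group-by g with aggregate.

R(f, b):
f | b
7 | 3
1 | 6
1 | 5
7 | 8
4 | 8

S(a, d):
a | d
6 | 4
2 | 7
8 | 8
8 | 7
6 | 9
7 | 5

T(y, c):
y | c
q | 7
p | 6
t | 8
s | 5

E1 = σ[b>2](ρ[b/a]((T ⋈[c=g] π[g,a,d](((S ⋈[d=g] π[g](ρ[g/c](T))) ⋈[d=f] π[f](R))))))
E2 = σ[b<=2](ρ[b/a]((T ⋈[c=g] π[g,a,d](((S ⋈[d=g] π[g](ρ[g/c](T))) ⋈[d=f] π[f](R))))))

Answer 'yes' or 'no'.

E1 stepwise |·|:
  T → 4
  S → 6
  T → 4
  ρ[g/c](T) → 4
  π[g](ρ[g/c](T)) → 4
  (S ⋈[d=g] π[g](ρ[g/c](T))) → 4
  R → 5
  π[f](R) → 5
  ((S ⋈[d=g] π[g](ρ[g/c](T))) ⋈[d=f] π[f](R)) → 4
  π[g,a,d](((S ⋈[d=g] π[g](ρ[g/c](T))) ⋈[d=f] π[f](R))) → 4
  (T ⋈[c=g] π[g,a,d](((S ⋈[d=g] π[g](ρ[g/c](T))) ⋈[d=f] π[f](R)))) → 4
  ρ[b/a]((T ⋈[c=g] π[g,a,d](((S ⋈[d=g] π[g](ρ[g/c](T))) ⋈[d=f] π[f](R))))) → 4
  σ[b>2](ρ[b/a]((T ⋈[c=g] π[g,a,d](((S ⋈[d=g] π[g](ρ[g/c](T))) ⋈[d=f] π[f](R)))))) → 2
E2 stepwise |·|:
  T → 4
  S → 6
  T → 4
  ρ[g/c](T) → 4
  π[g](ρ[g/c](T)) → 4
  (S ⋈[d=g] π[g](ρ[g/c](T))) → 4
  R → 5
  π[f](R) → 5
  ((S ⋈[d=g] π[g](ρ[g/c](T))) ⋈[d=f] π[f](R)) → 4
  π[g,a,d](((S ⋈[d=g] π[g](ρ[g/c](T))) ⋈[d=f] π[f](R))) → 4
  (T ⋈[c=g] π[g,a,d](((S ⋈[d=g] π[g](ρ[g/c](T))) ⋈[d=f] π[f](R)))) → 4
  ρ[b/a]((T ⋈[c=g] π[g,a,d](((S ⋈[d=g] π[g](ρ[g/c](T))) ⋈[d=f] π[f](R))))) → 4
  σ[b<=2](ρ[b/a]((T ⋈[c=g] π[g,a,d](((S ⋈[d=g] π[g](ρ[g/c](T))) ⋈[d=f] π[f](R)))))) → 2

E1 result:
y | c | g | b | d
q | 7 | 7 | 8 | 7
q | 7 | 7 | 8 | 7
E2 result:
y | c | g | b | d
q | 7 | 7 | 2 | 7
q | 7 | 7 | 2 | 7
Witness: ('q', 7, 7, 2, 7) appears 0× in E1 but 2× in E2.

no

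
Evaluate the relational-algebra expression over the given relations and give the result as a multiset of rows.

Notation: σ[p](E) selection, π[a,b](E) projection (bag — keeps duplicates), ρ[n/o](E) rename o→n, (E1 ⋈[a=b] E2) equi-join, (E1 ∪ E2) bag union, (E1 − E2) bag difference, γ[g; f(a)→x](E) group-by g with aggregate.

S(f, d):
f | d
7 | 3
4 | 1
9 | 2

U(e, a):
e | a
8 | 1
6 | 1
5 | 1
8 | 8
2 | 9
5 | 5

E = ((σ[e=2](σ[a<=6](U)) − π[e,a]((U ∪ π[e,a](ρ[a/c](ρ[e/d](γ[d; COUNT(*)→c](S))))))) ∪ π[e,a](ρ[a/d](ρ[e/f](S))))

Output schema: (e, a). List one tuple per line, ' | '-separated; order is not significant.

Stepwise |·|:
  U → 6
  σ[a<=6](U) → 4
  σ[e=2](σ[a<=6](U)) → 0
  U → 6
  S → 3
  γ[d; COUNT(*)→c](S) → 3
  ρ[e/d](γ[d; COUNT(*)→c](S)) → 3
  ρ[a/c](ρ[e/d](γ[d; COUNT(*)→c](S))) → 3
  π[e,a](ρ[a/c](ρ[e/d](γ[d; COUNT(*)→c](S)))) → 3
  (U ∪ π[e,a](ρ[a/c](ρ[e/d](γ[d; COUNT(*)→c](S))))) → 9
  π[e,a]((U ∪ π[e,a](ρ[a/c](ρ[e/d](γ[d; COUNT(*)→c](S)))))) → 9
  (σ[e=2](σ[a<=6](U)) − π[e,a]((U ∪ π[e,a](ρ[a/c](ρ[e/d](γ[d; COUNT(*)→c](S))))))) → 0
  S → 3
  ρ[e/f](S) → 3
  ρ[a/d](ρ[e/f](S)) → 3
  π[e,a](ρ[a/d](ρ[e/f](S))) → 3
  ((σ[e=2](σ[a<=6](U)) − π[e,a]((U ∪ π[e,a](ρ[a/c](ρ[e/d](γ[d; COUNT(*)→c](S))))))) ∪ π[e,a](ρ[a/d](ρ[e/f](S)))) → 3

== RESULT ==
e | a
4 | 1
7 | 3
9 | 2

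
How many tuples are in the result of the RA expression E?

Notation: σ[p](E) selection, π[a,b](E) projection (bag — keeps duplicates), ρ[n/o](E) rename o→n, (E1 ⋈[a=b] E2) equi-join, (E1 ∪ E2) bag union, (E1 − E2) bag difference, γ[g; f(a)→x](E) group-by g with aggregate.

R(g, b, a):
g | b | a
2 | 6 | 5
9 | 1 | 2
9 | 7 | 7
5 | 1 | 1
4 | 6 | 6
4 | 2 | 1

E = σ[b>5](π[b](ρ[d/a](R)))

Row counts bottom-up:
  R → 6
  ρ[d/a](R) → 6
  π[b](ρ[d/a](R)) → 6
  σ[b>5](π[b](ρ[d/a](R))) → 3

|E| = 3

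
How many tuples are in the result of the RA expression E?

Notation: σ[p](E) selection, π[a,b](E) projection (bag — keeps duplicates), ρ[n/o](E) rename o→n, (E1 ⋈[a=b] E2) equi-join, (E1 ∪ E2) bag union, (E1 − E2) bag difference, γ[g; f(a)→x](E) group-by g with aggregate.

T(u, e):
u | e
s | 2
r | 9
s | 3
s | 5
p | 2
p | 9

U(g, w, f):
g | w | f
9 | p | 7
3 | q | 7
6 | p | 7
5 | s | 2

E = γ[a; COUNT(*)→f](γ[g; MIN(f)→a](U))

Per-node cardinality:
  U → 4
  γ[g; MIN(f)→a](U) → 4
  γ[a; COUNT(*)→f](γ[g; MIN(f)→a](U)) → 2

|E| = 2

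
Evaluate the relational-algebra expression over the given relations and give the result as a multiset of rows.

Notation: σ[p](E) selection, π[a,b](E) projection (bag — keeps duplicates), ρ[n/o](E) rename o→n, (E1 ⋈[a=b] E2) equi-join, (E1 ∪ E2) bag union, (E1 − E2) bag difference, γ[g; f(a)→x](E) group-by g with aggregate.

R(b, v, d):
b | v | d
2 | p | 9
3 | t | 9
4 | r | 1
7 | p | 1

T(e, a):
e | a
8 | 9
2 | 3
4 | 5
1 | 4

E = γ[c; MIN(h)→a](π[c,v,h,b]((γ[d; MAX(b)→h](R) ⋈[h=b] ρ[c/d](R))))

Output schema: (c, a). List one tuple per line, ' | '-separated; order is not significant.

Subexpression sizes:
  R → 4
  γ[d; MAX(b)→h](R) → 2
  R → 4
  ρ[c/d](R) → 4
  (γ[d; MAX(b)→h](R) ⋈[h=b] ρ[c/d](R)) → 2
  π[c,v,h,b]((γ[d; MAX(b)→h](R) ⋈[h=b] ρ[c/d](R))) → 2
  γ[c; MIN(h)→a](π[c,v,h,b]((γ[d; MAX(b)→h](R) ⋈[h=b] ρ[c/d](R)))) → 2

== RESULT ==
c | a
1 | 7
9 | 3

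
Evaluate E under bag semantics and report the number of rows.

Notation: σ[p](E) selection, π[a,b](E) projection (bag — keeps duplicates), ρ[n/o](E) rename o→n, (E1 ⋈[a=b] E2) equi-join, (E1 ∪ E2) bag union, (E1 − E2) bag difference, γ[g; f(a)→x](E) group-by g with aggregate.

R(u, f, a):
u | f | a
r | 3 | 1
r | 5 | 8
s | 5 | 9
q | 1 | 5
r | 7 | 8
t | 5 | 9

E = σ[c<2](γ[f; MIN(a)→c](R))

Subexpression sizes:
  R → 6
  γ[f; MIN(a)→c](R) → 4
  σ[c<2](γ[f; MIN(a)→c](R)) → 1

|E| = 1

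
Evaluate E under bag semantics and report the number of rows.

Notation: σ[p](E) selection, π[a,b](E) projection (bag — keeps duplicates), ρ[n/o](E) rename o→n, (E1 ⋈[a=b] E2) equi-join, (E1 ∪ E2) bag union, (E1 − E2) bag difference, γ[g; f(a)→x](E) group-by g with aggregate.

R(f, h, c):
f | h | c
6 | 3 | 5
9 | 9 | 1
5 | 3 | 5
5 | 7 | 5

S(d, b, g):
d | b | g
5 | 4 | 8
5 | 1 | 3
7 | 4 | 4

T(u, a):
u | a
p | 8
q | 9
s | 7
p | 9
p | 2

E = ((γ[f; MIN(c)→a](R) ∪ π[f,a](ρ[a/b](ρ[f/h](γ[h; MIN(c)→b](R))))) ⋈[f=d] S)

Subexpression sizes:
  R → 4
  γ[f; MIN(c)→a](R) → 3
  R → 4
  γ[h; MIN(c)→b](R) → 3
  ρ[f/h](γ[h; MIN(c)→b](R)) → 3
  ρ[a/b](ρ[f/h](γ[h; MIN(c)→b](R))) → 3
  π[f,a](ρ[a/b](ρ[f/h](γ[h; MIN(c)→b](R)))) → 3
  (γ[f; MIN(c)→a](R) ∪ π[f,a](ρ[a/b](ρ[f/h](γ[h; MIN(c)→b](R))))) → 6
  S → 3
  ((γ[f; MIN(c)→a](R) ∪ π[f,a](ρ[a/b](ρ[f/h](γ[h; MIN(c)→b](R))))) ⋈[f=d] S) → 3

|E| = 3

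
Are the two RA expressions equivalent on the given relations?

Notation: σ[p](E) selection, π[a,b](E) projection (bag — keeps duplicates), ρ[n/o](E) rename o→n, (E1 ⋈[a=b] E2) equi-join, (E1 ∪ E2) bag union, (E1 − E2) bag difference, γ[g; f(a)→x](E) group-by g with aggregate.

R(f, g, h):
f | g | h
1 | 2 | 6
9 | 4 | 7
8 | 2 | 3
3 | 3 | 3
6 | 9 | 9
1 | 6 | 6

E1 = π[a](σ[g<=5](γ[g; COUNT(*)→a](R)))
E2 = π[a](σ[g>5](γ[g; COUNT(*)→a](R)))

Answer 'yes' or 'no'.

E1 subexpression sizes:
  R → 6
  γ[g; COUNT(*)→a](R) → 5
  σ[g<=5](γ[g; COUNT(*)→a](R)) → 3
  π[a](σ[g<=5](γ[g; COUNT(*)→a](R))) → 3
E2 subexpression sizes:
  R → 6
  γ[g; COUNT(*)→a](R) → 5
  σ[g>5](γ[g; COUNT(*)→a](R)) → 2
  π[a](σ[g>5](γ[g; COUNT(*)→a](R))) → 2

E1 result:
a
1
1
2
E2 result:
a
1
1
Witness: (2,) appears 1× in E1 but 0× in E2.

no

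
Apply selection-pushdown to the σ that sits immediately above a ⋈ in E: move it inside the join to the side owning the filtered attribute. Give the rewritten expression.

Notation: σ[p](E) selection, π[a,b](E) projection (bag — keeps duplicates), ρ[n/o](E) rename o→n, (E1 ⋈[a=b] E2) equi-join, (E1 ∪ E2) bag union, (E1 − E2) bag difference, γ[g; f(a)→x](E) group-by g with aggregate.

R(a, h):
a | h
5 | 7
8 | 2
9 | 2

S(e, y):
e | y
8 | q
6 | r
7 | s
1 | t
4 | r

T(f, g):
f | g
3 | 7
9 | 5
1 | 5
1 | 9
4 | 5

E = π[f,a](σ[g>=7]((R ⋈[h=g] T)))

σ filters on g, owned by the right side.
E' = π[f,a]((R ⋈[h=g] σ[g>=7](T)))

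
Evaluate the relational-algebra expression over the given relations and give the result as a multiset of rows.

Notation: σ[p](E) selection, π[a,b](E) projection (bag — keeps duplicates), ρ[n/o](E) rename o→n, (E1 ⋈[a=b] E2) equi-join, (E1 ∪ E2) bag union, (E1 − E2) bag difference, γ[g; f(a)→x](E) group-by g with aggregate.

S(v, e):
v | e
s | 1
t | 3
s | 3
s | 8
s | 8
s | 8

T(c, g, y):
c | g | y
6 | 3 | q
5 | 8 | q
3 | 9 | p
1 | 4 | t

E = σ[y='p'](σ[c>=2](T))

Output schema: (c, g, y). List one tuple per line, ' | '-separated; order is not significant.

Subexpression sizes:
  T → 4
  σ[c>=2](T) → 3
  σ[y='p'](σ[c>=2](T)) → 1

== RESULT ==
c | g | y
3 | 9 | p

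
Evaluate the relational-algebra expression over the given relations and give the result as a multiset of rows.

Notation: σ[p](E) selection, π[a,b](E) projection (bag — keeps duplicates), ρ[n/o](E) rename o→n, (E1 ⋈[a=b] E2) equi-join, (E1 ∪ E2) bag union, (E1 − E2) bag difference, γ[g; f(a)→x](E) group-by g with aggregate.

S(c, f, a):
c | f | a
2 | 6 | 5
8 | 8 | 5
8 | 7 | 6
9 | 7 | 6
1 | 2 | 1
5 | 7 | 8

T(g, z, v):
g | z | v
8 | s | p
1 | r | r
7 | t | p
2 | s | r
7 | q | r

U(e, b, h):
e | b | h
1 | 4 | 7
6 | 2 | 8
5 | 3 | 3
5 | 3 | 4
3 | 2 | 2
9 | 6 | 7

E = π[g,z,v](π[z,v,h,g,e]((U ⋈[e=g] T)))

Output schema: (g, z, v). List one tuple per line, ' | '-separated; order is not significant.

Subexpression sizes:
  U → 6
  T → 5
  (U ⋈[e=g] T) → 1
  π[z,v,h,g,e]((U ⋈[e=g] T)) → 1
  π[g,z,v](π[z,v,h,g,e]((U ⋈[e=g] T))) → 1

== RESULT ==
g | z | v
1 | r | r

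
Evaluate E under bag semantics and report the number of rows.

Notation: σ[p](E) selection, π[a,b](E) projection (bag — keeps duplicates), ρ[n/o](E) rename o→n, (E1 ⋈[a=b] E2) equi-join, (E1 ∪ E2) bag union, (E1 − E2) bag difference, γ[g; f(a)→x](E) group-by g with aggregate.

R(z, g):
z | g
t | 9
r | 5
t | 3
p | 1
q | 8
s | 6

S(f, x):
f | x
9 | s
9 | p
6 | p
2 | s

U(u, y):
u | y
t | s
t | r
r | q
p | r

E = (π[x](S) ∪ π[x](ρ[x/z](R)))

Stepwise |·|:
  S → 4
  π[x](S) → 4
  R → 6
  ρ[x/z](R) → 6
  π[x](ρ[x/z](R)) → 6
  (π[x](S) ∪ π[x](ρ[x/z](R))) → 10

|E| = 10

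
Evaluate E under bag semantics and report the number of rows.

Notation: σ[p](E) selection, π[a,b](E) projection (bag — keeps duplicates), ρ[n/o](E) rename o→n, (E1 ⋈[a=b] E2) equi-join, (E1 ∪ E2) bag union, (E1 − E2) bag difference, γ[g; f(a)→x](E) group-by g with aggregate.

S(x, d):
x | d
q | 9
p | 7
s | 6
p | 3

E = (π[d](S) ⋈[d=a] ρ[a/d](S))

Subexpression sizes:
  S → 4
  π[d](S) → 4
  S → 4
  ρ[a/d](S) → 4
  (π[d](S) ⋈[d=a] ρ[a/d](S)) → 4

|E| = 4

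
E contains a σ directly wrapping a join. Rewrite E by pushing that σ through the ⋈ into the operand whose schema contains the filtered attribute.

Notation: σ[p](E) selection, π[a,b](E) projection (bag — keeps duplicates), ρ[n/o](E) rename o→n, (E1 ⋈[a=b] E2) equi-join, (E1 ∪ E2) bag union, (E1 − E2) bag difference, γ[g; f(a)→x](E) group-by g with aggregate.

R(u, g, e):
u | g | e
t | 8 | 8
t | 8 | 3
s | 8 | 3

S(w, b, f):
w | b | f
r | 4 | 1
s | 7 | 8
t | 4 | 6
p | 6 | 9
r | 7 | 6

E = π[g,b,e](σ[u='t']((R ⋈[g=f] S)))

σ filters on u, owned by the left side.
E' = π[g,b,e]((σ[u='t'](R) ⋈[g=f] S))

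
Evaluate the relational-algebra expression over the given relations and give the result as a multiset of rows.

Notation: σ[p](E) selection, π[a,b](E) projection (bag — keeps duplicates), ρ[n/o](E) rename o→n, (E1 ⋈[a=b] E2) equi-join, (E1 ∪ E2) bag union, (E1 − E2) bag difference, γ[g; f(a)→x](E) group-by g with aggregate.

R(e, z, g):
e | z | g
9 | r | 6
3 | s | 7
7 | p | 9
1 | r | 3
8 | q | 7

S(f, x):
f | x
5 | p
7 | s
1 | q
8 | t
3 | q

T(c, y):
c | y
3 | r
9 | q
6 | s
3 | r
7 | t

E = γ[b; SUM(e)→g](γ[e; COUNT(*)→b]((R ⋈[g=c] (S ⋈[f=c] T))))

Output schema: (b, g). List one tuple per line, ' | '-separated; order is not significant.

Subexpression sizes:
  R → 5
  S → 5
  T → 5
  (S ⋈[f=c] T) → 3
  (R ⋈[g=c] (S ⋈[f=c] T)) → 4
  γ[e; COUNT(*)→b]((R ⋈[g=c] (S ⋈[f=c] T))) → 3
  γ[b; SUM(e)→g](γ[e; COUNT(*)→b]((R ⋈[g=c] (S ⋈[f=c] T)))) → 2

== RESULT ==
b | g
1 | 11
2 | 1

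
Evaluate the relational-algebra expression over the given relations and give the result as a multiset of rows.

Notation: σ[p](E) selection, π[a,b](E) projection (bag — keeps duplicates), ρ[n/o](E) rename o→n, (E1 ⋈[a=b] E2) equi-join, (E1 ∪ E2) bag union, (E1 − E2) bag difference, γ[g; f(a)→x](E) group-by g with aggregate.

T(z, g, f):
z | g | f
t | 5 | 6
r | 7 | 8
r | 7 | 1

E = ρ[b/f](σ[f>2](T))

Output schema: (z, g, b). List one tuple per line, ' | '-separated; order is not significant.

Stepwise |·|:
  T → 3
  σ[f>2](T) → 2
  ρ[b/f](σ[f>2](T)) → 2

== RESULT ==
z | g | b
r | 7 | 8
t | 5 | 6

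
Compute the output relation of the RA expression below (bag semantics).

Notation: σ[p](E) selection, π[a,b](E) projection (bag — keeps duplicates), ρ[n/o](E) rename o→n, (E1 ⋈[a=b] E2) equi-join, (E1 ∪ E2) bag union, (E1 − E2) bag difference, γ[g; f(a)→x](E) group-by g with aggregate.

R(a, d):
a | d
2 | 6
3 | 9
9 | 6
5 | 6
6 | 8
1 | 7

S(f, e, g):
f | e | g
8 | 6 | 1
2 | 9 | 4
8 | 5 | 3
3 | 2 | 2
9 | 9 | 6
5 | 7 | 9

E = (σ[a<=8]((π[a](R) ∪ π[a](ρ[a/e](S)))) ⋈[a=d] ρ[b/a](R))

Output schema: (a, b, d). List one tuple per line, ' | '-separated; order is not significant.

Per-node cardinality:
  R → 6
  π[a](R) → 6
  S → 6
  ρ[a/e](S) → 6
  π[a](ρ[a/e](S)) → 6
  (π[a](R) ∪ π[a](ρ[a/e](S))) → 12
  σ[a<=8]((π[a](R) ∪ π[a](ρ[a/e](S)))) → 9
  R → 6
  ρ[b/a](R) → 6
  (σ[a<=8]((π[a](R) ∪ π[a](ρ[a/e](S)))) ⋈[a=d] ρ[b/a](R)) → 7

== RESULT ==
a | b | d
6 | 2 | 6
6 | 2 | 6
6 | 5 | 6
6 | 5 | 6
6 | 9 | 6
6 | 9 | 6
7 | 1 | 7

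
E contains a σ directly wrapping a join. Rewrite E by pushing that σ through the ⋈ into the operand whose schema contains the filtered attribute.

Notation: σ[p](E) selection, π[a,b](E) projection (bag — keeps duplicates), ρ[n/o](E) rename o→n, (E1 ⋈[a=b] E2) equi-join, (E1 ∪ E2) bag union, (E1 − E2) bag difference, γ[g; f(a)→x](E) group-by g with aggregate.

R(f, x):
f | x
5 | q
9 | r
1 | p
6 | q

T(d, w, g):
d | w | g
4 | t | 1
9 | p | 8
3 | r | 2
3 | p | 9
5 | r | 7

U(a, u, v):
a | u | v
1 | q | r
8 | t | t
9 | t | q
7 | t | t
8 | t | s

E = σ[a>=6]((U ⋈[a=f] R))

σ filters on a, owned by the left side.
E' = (σ[a>=6](U) ⋈[a=f] R)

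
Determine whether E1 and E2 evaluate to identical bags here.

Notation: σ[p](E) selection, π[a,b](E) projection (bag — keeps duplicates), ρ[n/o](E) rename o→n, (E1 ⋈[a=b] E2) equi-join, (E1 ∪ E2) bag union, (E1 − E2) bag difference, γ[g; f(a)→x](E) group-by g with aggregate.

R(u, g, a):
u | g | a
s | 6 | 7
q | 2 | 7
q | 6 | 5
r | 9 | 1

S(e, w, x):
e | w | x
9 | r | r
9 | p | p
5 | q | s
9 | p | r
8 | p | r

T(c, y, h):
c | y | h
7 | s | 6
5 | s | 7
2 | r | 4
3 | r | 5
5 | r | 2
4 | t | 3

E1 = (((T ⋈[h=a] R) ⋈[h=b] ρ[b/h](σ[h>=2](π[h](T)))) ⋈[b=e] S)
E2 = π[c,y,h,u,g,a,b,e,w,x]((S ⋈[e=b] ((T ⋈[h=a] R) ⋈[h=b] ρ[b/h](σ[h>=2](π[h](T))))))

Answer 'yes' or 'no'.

E1 stepwise |·|:
  T → 6
  R → 4
  (T ⋈[h=a] R) → 3
  T → 6
  π[h](T) → 6
  σ[h>=2](π[h](T)) → 6
  ρ[b/h](σ[h>=2](π[h](T))) → 6
  ((T ⋈[h=a] R) ⋈[h=b] ρ[b/h](σ[h>=2](π[h](T)))) → 3
  S → 5
  (((T ⋈[h=a] R) ⋈[h=b] ρ[b/h](σ[h>=2](π[h](T)))) ⋈[b=e] S) → 1
E2 stepwise |·|:
  S → 5
  T → 6
  R → 4
  (T ⋈[h=a] R) → 3
  T → 6
  π[h](T) → 6
  σ[h>=2](π[h](T)) → 6
  ρ[b/h](σ[h>=2](π[h](T))) → 6
  ((T ⋈[h=a] R) ⋈[h=b] ρ[b/h](σ[h>=2](π[h](T)))) → 3
  (S ⋈[e=b] ((T ⋈[h=a] R) ⋈[h=b] ρ[b/h](σ[h>=2](π[h](T))))) → 1
  π[c,y,h,u,g,a,b,e,w,x]((S ⋈[e=b] ((T ⋈[h=a] R) ⋈[h=b] ρ[b/h](σ[h>=2](π[h](T)))))) → 1

E1 and E2 produce the same multiset:
c | y | h | u | g | a | b | e | w | x
3 | r | 5 | q | 6 | 5 | 5 | 5 | q | s

yes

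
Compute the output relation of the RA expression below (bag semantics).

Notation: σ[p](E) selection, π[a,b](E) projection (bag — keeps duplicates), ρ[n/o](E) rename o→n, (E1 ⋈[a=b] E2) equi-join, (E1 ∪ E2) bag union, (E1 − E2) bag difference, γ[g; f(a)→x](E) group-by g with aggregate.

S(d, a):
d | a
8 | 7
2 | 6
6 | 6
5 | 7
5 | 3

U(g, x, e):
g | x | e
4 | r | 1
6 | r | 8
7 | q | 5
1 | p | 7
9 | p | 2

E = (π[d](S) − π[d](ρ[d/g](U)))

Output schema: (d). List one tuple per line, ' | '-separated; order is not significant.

Row counts bottom-up:
  S → 5
  π[d](S) → 5
  U → 5
  ρ[d/g](U) → 5
  π[d](ρ[d/g](U)) → 5
  (π[d](S) − π[d](ρ[d/g](U))) → 4

== RESULT ==
d
2
5
5
8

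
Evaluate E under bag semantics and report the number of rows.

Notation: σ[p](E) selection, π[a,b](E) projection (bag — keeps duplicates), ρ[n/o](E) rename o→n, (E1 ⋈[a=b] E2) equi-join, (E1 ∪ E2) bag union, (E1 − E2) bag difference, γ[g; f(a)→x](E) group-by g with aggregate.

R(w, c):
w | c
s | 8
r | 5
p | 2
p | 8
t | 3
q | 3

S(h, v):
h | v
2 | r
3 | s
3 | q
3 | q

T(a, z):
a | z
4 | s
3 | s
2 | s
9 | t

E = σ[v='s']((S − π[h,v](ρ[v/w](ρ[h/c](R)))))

Row counts bottom-up:
  S → 4
  R → 6
  ρ[h/c](R) → 6
  ρ[v/w](ρ[h/c](R)) → 6
  π[h,v](ρ[v/w](ρ[h/c](R))) → 6
  (S − π[h,v](ρ[v/w](ρ[h/c](R)))) → 3
  σ[v='s']((S − π[h,v](ρ[v/w](ρ[h/c](R))))) → 1

|E| = 1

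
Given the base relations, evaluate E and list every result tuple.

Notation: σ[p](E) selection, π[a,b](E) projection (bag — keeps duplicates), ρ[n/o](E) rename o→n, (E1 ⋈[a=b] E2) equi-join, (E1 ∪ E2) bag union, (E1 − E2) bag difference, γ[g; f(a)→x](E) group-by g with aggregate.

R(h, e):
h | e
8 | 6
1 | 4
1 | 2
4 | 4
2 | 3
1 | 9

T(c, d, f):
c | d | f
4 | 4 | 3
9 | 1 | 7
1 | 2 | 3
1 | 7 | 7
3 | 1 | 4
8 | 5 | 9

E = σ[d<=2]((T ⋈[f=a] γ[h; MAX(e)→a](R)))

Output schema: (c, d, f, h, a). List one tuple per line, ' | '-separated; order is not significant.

Subexpression sizes:
  T → 6
  R → 6
  γ[h; MAX(e)→a](R) → 4
  (T ⋈[f=a] γ[h; MAX(e)→a](R)) → 4
  σ[d<=2]((T ⋈[f=a] γ[h; MAX(e)→a](R))) → 2

== RESULT ==
c | d | f | h | a
1 | 2 | 3 | 2 | 3
3 | 1 | 4 | 4 | 4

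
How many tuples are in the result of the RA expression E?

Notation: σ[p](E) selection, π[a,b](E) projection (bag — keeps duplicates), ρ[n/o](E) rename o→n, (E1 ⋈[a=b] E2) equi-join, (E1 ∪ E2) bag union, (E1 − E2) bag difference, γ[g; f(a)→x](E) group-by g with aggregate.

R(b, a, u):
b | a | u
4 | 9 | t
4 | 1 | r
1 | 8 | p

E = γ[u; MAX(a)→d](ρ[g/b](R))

Subexpression sizes:
  R → 3
  ρ[g/b](R) → 3
  γ[u; MAX(a)→d](ρ[g/b](R)) → 3

|E| = 3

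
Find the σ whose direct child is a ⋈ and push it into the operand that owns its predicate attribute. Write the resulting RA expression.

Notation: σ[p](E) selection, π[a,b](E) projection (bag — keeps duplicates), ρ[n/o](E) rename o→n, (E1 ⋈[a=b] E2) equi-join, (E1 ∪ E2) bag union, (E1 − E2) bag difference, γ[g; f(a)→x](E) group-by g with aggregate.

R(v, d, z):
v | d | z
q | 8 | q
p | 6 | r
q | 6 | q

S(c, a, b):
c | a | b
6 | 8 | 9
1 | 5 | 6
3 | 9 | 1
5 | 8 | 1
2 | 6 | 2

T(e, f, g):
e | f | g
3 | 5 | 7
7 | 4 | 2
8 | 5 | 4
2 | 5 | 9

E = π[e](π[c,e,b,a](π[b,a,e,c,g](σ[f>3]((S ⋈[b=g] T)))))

σ filters on f, owned by the right side.
E' = π[e](π[c,e,b,a](π[b,a,e,c,g]((S ⋈[b=g] σ[f>3](T)))))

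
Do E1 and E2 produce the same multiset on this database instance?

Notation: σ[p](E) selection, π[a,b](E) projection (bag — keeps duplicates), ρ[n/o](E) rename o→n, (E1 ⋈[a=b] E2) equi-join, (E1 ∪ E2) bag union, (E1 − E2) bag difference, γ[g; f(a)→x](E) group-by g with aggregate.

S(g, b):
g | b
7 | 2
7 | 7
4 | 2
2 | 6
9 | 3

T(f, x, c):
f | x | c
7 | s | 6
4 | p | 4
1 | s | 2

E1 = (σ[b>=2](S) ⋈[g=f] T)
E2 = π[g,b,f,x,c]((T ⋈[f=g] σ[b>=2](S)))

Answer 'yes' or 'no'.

E1 per-node cardinality:
  S → 5
  σ[b>=2](S) → 5
  T → 3
  (σ[b>=2](S) ⋈[g=f] T) → 3
E2 per-node cardinality:
  T → 3
  S → 5
  σ[b>=2](S) → 5
  (T ⋈[f=g] σ[b>=2](S)) → 3
  π[g,b,f,x,c]((T ⋈[f=g] σ[b>=2](S))) → 3

E1 and E2 produce the same multiset:
g | b | f | x | c
4 | 2 | 4 | p | 4
7 | 2 | 7 | s | 6
7 | 7 | 7 | s | 6

yes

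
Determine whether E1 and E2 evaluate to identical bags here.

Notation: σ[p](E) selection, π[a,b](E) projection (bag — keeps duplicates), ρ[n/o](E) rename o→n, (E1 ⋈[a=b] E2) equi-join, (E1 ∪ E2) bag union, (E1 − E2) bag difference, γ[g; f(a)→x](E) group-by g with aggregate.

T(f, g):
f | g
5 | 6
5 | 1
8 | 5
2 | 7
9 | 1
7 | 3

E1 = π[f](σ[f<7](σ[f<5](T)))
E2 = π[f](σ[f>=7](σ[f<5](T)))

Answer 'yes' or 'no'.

E1 stepwise |·|:
  T → 6
  σ[f<5](T) → 1
  σ[f<7](σ[f<5](T)) → 1
  π[f](σ[f<7](σ[f<5](T))) → 1
E2 stepwise |·|:
  T → 6
  σ[f<5](T) → 1
  σ[f>=7](σ[f<5](T)) → 0
  π[f](σ[f>=7](σ[f<5](T))) → 0

E1 result:
f
2
E2 result:
f
(0 rows)
Witness: (2,) appears 1× in E1 but 0× in E2.

no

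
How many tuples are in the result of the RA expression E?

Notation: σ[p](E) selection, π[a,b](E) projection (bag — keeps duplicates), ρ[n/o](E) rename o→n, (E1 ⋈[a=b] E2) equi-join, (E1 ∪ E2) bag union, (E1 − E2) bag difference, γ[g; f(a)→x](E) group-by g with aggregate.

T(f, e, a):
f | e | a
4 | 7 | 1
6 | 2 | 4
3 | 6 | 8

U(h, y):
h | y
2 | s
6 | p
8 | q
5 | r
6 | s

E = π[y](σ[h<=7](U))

Per-node cardinality:
  U → 5
  σ[h<=7](U) → 4
  π[y](σ[h<=7](U)) → 4

|E| = 4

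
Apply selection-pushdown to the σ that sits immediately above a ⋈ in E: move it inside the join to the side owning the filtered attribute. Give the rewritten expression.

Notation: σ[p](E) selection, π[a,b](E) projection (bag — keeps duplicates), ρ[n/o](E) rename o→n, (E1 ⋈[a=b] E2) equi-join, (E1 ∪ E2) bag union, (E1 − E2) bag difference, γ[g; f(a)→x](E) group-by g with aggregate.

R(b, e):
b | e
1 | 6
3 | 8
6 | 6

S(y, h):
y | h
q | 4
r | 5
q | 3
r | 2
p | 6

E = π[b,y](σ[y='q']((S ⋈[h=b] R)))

σ filters on y, owned by the left side.
E' = π[b,y]((σ[y='q'](S) ⋈[h=b] R))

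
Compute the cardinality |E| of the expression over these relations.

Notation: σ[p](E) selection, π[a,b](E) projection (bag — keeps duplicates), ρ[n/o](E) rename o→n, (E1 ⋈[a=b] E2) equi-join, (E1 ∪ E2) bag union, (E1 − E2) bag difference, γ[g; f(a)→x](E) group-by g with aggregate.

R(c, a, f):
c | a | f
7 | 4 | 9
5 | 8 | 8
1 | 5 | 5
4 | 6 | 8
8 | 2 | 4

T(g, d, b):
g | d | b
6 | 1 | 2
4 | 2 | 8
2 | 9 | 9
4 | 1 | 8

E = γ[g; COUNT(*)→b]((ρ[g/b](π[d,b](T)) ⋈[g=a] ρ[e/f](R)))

Row counts bottom-up:
  T → 4
  π[d,b](T) → 4
  ρ[g/b](π[d,b](T)) → 4
  R → 5
  ρ[e/f](R) → 5
  (ρ[g/b](π[d,b](T)) ⋈[g=a] ρ[e/f](R)) → 3
  γ[g; COUNT(*)→b]((ρ[g/b](π[d,b](T)) ⋈[g=a] ρ[e/f](R))) → 2

|E| = 2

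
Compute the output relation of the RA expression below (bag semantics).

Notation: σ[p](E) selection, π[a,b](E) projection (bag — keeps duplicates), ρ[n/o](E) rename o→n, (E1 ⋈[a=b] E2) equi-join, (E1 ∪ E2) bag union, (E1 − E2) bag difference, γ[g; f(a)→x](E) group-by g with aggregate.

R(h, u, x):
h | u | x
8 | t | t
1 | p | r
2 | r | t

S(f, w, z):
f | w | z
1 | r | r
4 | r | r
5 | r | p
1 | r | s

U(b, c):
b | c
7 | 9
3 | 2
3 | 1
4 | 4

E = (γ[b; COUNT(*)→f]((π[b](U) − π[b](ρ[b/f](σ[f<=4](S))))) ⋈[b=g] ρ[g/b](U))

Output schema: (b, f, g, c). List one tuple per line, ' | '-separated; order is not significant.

Subexpression sizes:
  U → 4
  π[b](U) → 4
  S → 4
  σ[f<=4](S) → 3
  ρ[b/f](σ[f<=4](S)) → 3
  π[b](ρ[b/f](σ[f<=4](S))) → 3
  (π[b](U) − π[b](ρ[b/f](σ[f<=4](S)))) → 3
  γ[b; COUNT(*)→f]((π[b](U) − π[b](ρ[b/f](σ[f<=4](S))))) → 2
  U → 4
  ρ[g/b](U) → 4
  (γ[b; COUNT(*)→f]((π[b](U) − π[b](ρ[b/f](σ[f<=4](S))))) ⋈[b=g] ρ[g/b](U)) → 3

== RESULT ==
b | f | g | c
3 | 2 | 3 | 1
3 | 2 | 3 | 2
7 | 1 | 7 | 9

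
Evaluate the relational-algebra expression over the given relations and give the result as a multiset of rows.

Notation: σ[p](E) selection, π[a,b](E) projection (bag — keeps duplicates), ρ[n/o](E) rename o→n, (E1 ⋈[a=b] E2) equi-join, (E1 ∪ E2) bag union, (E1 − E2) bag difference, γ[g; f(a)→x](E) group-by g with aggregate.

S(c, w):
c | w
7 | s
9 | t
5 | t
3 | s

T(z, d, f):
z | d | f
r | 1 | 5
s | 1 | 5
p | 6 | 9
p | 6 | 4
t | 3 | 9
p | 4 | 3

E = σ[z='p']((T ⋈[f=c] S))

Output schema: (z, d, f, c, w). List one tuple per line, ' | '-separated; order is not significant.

Per-node cardinality:
  T → 6
  S → 4
  (T ⋈[f=c] S) → 5
  σ[z='p']((T ⋈[f=c] S)) → 2

== RESULT ==
z | d | f | c | w
p | 4 | 3 | 3 | s
p | 6 | 9 | 9 | t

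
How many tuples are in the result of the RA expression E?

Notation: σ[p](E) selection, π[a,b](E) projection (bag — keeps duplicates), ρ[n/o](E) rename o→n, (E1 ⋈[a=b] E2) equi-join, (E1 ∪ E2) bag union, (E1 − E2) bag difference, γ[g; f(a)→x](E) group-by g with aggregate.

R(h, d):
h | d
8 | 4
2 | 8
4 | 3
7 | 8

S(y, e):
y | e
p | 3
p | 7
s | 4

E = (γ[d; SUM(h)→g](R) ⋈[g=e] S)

Per-node cardinality:
  R → 4
  γ[d; SUM(h)→g](R) → 3
  S → 3
  (γ[d; SUM(h)→g](R) ⋈[g=e] S) → 1

|E| = 1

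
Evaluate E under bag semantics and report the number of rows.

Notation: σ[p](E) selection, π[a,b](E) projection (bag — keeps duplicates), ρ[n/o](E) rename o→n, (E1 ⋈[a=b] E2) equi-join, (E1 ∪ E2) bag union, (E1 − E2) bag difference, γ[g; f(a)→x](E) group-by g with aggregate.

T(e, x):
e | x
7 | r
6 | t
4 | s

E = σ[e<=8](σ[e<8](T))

Row counts bottom-up:
  T → 3
  σ[e<8](T) → 3
  σ[e<=8](σ[e<8](T)) → 3

|E| = 3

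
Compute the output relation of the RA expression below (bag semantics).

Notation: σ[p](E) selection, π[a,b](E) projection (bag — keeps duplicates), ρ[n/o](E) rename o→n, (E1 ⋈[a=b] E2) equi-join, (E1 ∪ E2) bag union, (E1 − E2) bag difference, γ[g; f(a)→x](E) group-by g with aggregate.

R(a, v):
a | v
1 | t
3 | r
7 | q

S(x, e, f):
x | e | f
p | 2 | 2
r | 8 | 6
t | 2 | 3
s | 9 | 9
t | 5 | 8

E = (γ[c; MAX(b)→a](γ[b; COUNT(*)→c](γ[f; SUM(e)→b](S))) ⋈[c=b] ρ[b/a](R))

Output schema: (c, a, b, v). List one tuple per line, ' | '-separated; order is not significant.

Subexpression sizes:
  S → 5
  γ[f; SUM(e)→b](S) → 5
  γ[b; COUNT(*)→c](γ[f; SUM(e)→b](S)) → 4
  γ[c; MAX(b)→a](γ[b; COUNT(*)→c](γ[f; SUM(e)→b](S))) → 2
  R → 3
  ρ[b/a](R) → 3
  (γ[c; MAX(b)→a](γ[b; COUNT(*)→c](γ[f; SUM(e)→b](S))) ⋈[c=b] ρ[b/a](R)) → 1

== RESULT ==
c | a | b | v
1 | 9 | 1 | t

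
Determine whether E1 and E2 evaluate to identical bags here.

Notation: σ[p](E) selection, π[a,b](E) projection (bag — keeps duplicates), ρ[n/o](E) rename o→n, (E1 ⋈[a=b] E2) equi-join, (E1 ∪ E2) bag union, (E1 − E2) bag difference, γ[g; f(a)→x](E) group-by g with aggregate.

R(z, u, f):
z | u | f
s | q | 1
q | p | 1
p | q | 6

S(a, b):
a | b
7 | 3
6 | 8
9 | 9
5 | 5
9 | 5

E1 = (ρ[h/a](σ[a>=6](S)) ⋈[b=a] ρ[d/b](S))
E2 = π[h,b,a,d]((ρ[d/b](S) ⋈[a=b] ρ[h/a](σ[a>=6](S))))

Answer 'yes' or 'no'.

E1 stepwise |·|:
  S → 5
  σ[a>=6](S) → 4
  ρ[h/a](σ[a>=6](S)) → 4
  S → 5
  ρ[d/b](S) → 5
  (ρ[h/a](σ[a>=6](S)) ⋈[b=a] ρ[d/b](S)) → 3
E2 stepwise |·|:
  S → 5
  ρ[d/b](S) → 5
  S → 5
  σ[a>=6](S) → 4
  ρ[h/a](σ[a>=6](S)) → 4
  (ρ[d/b](S) ⋈[a=b] ρ[h/a](σ[a>=6](S))) → 3
  π[h,b,a,d]((ρ[d/b](S) ⋈[a=b] ρ[h/a](σ[a>=6](S)))) → 3

E1 and E2 produce the same multiset:
h | b | a | d
9 | 5 | 5 | 5
9 | 9 | 9 | 5
9 | 9 | 9 | 9

yes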